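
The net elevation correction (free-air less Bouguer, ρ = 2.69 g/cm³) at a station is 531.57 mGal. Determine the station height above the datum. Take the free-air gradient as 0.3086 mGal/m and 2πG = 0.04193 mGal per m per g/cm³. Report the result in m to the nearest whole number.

2715

Combined gradient = 0.3086 − 0.04193 × 2.69 = 0.1958083 mGal/m
h = 531.57 / 0.1958083 = 2714.75 m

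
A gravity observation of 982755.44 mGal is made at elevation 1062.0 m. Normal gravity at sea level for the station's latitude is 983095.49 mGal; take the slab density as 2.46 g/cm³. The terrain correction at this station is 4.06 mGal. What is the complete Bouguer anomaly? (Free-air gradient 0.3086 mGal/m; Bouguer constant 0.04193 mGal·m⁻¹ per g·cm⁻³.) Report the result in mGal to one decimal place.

Free-air correction = 0.3086 × 1062.0 = 327.73 mGal
Free-air anomaly = 982755.44 − 983095.49 + (327.73) = -12.32 mGal
Bouguer slab correction = 0.04193 × 2.46 × 1062.0 = 109.54 mGal
Simple Bouguer anomaly = -12.32 − (109.54) = -121.86 mGal
Complete Bouguer anomaly = -121.86 + 4.06 = -117.80 mGal

-117.8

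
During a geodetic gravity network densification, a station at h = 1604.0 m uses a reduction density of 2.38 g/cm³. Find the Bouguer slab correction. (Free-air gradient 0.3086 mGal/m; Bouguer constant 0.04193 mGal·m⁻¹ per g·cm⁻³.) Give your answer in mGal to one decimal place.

160.1

Bouguer slab correction = 0.04193 × 2.38 × 1604.0 = 160.1 mGal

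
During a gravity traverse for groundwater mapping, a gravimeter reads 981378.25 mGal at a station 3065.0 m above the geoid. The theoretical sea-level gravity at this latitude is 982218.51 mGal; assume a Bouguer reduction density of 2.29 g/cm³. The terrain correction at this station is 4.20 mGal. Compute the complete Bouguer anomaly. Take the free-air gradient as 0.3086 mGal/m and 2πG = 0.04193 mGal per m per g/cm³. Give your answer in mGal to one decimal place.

-184.5

Free-air correction = 0.3086 × 3065.0 = 945.86 mGal
Free-air anomaly = 981378.25 − 982218.51 + (945.86) = 105.60 mGal
Bouguer slab correction = 0.04193 × 2.29 × 3065.0 = 294.30 mGal
Simple Bouguer anomaly = 105.60 − (294.30) = -188.70 mGal
Complete Bouguer anomaly = -188.70 + 4.20 = -184.50 mGal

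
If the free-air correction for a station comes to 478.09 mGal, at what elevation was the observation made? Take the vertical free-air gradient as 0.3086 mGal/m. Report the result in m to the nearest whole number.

h = 478.09 / 0.3086 = 1549.22 m

1549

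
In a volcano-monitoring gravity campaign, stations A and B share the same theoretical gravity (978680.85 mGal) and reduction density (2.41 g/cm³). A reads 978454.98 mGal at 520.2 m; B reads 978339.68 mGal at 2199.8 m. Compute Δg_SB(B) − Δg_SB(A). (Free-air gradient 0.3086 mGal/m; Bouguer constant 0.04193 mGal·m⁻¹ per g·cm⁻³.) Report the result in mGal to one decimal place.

233.3

Δg_SB(A) = 978454.98 − 978680.85 + 0.3086×520.2 − 0.04193×2.41×520.2 = -117.90 mGal
Δg_SB(B) = 978339.68 − 978680.85 + 0.3086×2199.8 − 0.04193×2.41×2199.8 = 115.40 mGal
Difference = 115.40 − (-117.90) = 233.30 mGal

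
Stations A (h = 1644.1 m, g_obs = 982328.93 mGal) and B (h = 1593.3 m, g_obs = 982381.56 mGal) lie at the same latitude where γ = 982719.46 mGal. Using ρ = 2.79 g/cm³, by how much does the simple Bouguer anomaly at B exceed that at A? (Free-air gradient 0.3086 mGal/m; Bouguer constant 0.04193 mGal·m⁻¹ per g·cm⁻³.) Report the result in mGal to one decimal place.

42.9

Δg_SB(A) = 982328.93 − 982719.46 + 0.3086×1644.1 − 0.04193×2.79×1644.1 = -75.50 mGal
Δg_SB(B) = 982381.56 − 982719.46 + 0.3086×1593.3 − 0.04193×2.79×1593.3 = -32.60 mGal
Difference = -32.60 − (-75.50) = 42.90 mGal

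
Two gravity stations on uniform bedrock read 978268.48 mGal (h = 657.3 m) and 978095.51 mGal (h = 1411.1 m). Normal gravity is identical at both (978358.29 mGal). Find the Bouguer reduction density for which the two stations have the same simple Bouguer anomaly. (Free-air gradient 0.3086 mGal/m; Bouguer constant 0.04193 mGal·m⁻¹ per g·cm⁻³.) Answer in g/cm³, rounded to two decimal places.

1.89

Δg_obs = 978095.51 − 978268.48 = -172.97 mGal over Δh = 1411.1 − 657.3 = 753.8 m
Equal Bouguer anomalies ⇒ Δg_obs + (0.3086 − 0.04193ρ)·Δh = 0
0.3086 − 0.04193ρ = −Δg_obs/Δh = 0.22946
ρ = (0.3086 − 0.22946) / 0.04193 = 1.89 g/cm³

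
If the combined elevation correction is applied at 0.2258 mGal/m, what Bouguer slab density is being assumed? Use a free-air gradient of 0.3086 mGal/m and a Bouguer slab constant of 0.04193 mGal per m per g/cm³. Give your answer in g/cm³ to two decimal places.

1.97

0.2258 = 0.3086 − 0.04193 × ρ
ρ = (0.3086 − 0.2258) / 0.04193 = 1.97 g/cm³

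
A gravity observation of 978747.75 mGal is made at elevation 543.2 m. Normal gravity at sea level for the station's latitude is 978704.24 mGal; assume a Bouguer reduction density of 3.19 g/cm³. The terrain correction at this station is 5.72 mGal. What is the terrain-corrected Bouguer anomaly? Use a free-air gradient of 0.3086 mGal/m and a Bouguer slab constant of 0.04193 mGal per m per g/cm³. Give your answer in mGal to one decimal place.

Free-air correction = 0.3086 × 543.2 = 167.63 mGal
Free-air anomaly = 978747.75 − 978704.24 + (167.63) = 211.14 mGal
Bouguer slab correction = 0.04193 × 3.19 × 543.2 = 72.66 mGal
Simple Bouguer anomaly = 211.14 − (72.66) = 138.48 mGal
Complete Bouguer anomaly = 138.48 + 5.72 = 144.20 mGal

144.2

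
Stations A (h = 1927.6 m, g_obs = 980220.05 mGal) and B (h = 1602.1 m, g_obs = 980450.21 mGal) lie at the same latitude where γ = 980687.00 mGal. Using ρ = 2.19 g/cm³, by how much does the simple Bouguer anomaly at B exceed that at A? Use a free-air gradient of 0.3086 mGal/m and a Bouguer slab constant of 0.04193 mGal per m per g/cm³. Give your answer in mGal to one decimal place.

159.6

Δg_SB(A) = 980220.05 − 980687.00 + 0.3086×1927.6 − 0.04193×2.19×1927.6 = -49.10 mGal
Δg_SB(B) = 980450.21 − 980687.00 + 0.3086×1602.1 − 0.04193×2.19×1602.1 = 110.50 mGal
Difference = 110.50 − (-49.10) = 159.60 mGal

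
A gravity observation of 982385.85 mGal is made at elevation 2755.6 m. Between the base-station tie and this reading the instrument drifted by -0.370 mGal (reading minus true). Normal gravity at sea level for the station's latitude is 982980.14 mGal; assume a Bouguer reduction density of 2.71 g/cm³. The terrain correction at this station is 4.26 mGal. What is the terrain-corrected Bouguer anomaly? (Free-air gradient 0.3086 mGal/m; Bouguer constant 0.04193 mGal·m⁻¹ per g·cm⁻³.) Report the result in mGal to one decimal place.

-52.4

Drift-corrected reading = 982385.85 − (-0.370) = 982386.220 mGal
Free-air correction = 0.3086 × 2755.6 = 850.38 mGal
Free-air anomaly = 982386.220 − 982980.14 + (850.38) = 256.460 mGal
Bouguer slab correction = 0.04193 × 2.71 × 2755.6 = 313.12 mGal
Simple Bouguer anomaly = 256.460 − (313.12) = -56.660 mGal
Complete Bouguer anomaly = -56.660 + 4.26 = -52.400 mGal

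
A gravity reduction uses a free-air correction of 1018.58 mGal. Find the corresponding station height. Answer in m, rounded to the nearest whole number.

3301

h = 1018.58 / 0.3086 = 3300.65 m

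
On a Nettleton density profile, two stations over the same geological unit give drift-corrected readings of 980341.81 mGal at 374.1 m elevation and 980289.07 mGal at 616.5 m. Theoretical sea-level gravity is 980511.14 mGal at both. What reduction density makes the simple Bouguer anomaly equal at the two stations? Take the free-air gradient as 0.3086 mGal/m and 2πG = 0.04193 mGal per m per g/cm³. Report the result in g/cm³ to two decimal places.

2.17

Δg_obs = 980289.07 − 980341.81 = -52.74 mGal over Δh = 616.5 − 374.1 = 242.4 m
Equal Bouguer anomalies ⇒ Δg_obs + (0.3086 − 0.04193ρ)·Δh = 0
0.3086 − 0.04193ρ = −Δg_obs/Δh = 0.21757
ρ = (0.3086 − 0.21757) / 0.04193 = 2.17 g/cm³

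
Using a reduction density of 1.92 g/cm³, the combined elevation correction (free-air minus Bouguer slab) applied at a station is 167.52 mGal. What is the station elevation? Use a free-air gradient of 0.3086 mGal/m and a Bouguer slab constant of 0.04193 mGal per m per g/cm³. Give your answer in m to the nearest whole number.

Combined gradient = 0.3086 − 0.04193 × 1.92 = 0.2280944 mGal/m
h = 167.52 / 0.2280944 = 734.43 m

734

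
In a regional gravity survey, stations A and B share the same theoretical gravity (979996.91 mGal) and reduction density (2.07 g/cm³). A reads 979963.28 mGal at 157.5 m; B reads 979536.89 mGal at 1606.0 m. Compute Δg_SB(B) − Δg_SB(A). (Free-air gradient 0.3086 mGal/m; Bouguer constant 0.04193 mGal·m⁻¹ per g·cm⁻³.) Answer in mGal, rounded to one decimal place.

Δg_SB(A) = 979963.28 − 979996.91 + 0.3086×157.5 − 0.04193×2.07×157.5 = 1.30 mGal
Δg_SB(B) = 979536.89 − 979996.91 + 0.3086×1606.0 − 0.04193×2.07×1606.0 = -103.80 mGal
Difference = -103.80 − (1.30) = -105.10 mGal

-105.1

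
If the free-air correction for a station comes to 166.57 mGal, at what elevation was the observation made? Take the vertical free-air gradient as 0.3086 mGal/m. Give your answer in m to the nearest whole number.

540

h = 166.57 / 0.3086 = 539.76 m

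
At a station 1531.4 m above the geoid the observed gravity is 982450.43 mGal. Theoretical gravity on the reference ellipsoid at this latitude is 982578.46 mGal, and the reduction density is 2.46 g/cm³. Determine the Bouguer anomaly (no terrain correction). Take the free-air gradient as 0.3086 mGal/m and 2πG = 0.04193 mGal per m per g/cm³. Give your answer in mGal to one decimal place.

186.6

Free-air correction = 0.3086 × 1531.4 = 472.59 mGal
Free-air anomaly = 982450.43 − 982578.46 + (472.59) = 344.56 mGal
Bouguer slab correction = 0.04193 × 2.46 × 1531.4 = 157.96 mGal
Simple Bouguer anomaly = 344.56 − (157.96) = 186.60 mGal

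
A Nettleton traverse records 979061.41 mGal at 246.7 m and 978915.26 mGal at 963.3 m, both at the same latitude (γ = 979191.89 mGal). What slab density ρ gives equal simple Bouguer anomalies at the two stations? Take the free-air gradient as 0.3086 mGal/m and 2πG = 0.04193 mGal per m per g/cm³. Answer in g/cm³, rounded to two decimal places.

Δg_obs = 978915.26 − 979061.41 = -146.15 mGal over Δh = 963.3 − 246.7 = 716.6 m
Equal Bouguer anomalies ⇒ Δg_obs + (0.3086 − 0.04193ρ)·Δh = 0
0.3086 − 0.04193ρ = −Δg_obs/Δh = 0.20395
ρ = (0.3086 − 0.20395) / 0.04193 = 2.50 g/cm³

2.50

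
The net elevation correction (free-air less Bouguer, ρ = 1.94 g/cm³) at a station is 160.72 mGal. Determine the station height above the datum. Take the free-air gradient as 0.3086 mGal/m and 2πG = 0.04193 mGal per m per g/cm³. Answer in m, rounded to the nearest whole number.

Combined gradient = 0.3086 − 0.04193 × 1.94 = 0.2272558 mGal/m
h = 160.72 / 0.2272558 = 707.22 m

707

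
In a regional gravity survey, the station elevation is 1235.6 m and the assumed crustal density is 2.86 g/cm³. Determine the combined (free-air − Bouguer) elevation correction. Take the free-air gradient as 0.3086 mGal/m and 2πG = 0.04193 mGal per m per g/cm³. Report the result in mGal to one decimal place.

233.1

Combined gradient = 0.3086 − 0.04193 × 2.86 = 0.1886802 mGal/m
Combined elevation correction = 0.1886802 × 1235.6 = 233.1 mGal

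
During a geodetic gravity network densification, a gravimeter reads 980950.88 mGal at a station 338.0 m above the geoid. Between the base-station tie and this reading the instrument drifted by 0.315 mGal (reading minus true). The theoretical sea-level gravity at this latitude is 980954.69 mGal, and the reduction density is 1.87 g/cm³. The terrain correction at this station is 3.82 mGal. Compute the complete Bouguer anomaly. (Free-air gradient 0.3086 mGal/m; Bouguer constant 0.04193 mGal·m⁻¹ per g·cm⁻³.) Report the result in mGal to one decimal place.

Drift-corrected reading = 980950.88 − (0.315) = 980950.565 mGal
Free-air correction = 0.3086 × 338.0 = 104.31 mGal
Free-air anomaly = 980950.565 − 980954.69 + (104.31) = 100.185 mGal
Bouguer slab correction = 0.04193 × 1.87 × 338.0 = 26.50 mGal
Simple Bouguer anomaly = 100.185 − (26.50) = 73.685 mGal
Complete Bouguer anomaly = 73.685 + 3.82 = 77.505 mGal

77.5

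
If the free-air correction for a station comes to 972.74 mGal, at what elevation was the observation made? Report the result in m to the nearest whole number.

3152

h = 972.74 / 0.3086 = 3152.11 m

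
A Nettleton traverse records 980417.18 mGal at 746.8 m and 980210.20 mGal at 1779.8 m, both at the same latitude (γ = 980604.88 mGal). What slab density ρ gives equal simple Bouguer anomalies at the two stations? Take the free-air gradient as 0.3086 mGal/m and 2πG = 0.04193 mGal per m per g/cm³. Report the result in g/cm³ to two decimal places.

2.58

Δg_obs = 980210.20 − 980417.18 = -206.98 mGal over Δh = 1779.8 − 746.8 = 1033.0 m
Equal Bouguer anomalies ⇒ Δg_obs + (0.3086 − 0.04193ρ)·Δh = 0
0.3086 − 0.04193ρ = −Δg_obs/Δh = 0.20037
ρ = (0.3086 − 0.20037) / 0.04193 = 2.58 g/cm³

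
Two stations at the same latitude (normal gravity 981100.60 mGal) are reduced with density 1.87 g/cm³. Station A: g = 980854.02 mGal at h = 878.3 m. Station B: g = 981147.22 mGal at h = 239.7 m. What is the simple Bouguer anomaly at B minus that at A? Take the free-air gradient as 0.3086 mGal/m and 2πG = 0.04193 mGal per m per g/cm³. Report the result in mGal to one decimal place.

Δg_SB(A) = 980854.02 − 981100.60 + 0.3086×878.3 − 0.04193×1.87×878.3 = -44.40 mGal
Δg_SB(B) = 981147.22 − 981100.60 + 0.3086×239.7 − 0.04193×1.87×239.7 = 101.80 mGal
Difference = 101.80 − (-44.40) = 146.20 mGal

146.2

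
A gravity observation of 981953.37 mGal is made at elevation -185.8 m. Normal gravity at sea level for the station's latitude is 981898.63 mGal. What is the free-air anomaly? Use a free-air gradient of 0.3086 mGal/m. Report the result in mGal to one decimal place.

Free-air correction = 0.3086 × -185.8 = -57.34 mGal
Free-air anomaly = 981953.37 − 981898.63 + (-57.34) = -2.60 mGal

-2.6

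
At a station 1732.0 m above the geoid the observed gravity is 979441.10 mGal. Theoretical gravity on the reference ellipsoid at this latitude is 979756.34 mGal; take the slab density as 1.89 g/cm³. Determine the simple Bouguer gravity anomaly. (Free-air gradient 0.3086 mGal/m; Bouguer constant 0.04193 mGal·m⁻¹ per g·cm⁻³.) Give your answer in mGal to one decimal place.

82.0

Free-air correction = 0.3086 × 1732.0 = 534.50 mGal
Free-air anomaly = 979441.10 − 979756.34 + (534.50) = 219.26 mGal
Bouguer slab correction = 0.04193 × 1.89 × 1732.0 = 137.26 mGal
Simple Bouguer anomaly = 219.26 − (137.26) = 82.00 mGal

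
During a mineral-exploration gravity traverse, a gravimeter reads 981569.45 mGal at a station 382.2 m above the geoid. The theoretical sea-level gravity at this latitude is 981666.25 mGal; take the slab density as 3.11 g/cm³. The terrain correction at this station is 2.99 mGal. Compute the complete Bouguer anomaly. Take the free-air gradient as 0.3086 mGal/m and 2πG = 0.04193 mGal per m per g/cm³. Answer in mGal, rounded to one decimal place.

-25.7

Free-air correction = 0.3086 × 382.2 = 117.95 mGal
Free-air anomaly = 981569.45 − 981666.25 + (117.95) = 21.15 mGal
Bouguer slab correction = 0.04193 × 3.11 × 382.2 = 49.84 mGal
Simple Bouguer anomaly = 21.15 − (49.84) = -28.69 mGal
Complete Bouguer anomaly = -28.69 + 2.99 = -25.70 mGal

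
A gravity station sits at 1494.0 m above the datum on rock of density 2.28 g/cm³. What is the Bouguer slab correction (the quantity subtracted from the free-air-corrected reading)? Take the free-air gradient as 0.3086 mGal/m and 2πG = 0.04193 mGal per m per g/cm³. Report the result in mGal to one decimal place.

Bouguer slab correction = 0.04193 × 2.28 × 1494.0 = 142.8 mGal

142.8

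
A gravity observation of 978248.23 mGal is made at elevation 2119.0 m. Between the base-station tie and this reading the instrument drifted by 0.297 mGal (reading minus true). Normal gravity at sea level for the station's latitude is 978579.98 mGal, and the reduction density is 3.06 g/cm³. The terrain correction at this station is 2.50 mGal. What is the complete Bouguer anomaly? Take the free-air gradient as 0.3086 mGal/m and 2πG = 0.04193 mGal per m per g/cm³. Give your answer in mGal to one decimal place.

Drift-corrected reading = 978248.23 − (0.297) = 978247.933 mGal
Free-air correction = 0.3086 × 2119.0 = 653.92 mGal
Free-air anomaly = 978247.933 − 978579.98 + (653.92) = 321.873 mGal
Bouguer slab correction = 0.04193 × 3.06 × 2119.0 = 271.88 mGal
Simple Bouguer anomaly = 321.873 − (271.88) = 49.993 mGal
Complete Bouguer anomaly = 49.993 + 2.50 = 52.493 mGal

52.5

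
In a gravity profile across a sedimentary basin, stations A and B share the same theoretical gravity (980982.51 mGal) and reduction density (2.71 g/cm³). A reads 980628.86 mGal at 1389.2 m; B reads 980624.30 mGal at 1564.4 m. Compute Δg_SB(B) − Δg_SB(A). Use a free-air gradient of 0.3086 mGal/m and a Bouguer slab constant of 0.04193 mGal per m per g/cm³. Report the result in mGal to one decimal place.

Δg_SB(A) = 980628.86 − 980982.51 + 0.3086×1389.2 − 0.04193×2.71×1389.2 = -82.80 mGal
Δg_SB(B) = 980624.30 − 980982.51 + 0.3086×1564.4 − 0.04193×2.71×1564.4 = -53.20 mGal
Difference = -53.20 − (-82.80) = 29.60 mGal

29.6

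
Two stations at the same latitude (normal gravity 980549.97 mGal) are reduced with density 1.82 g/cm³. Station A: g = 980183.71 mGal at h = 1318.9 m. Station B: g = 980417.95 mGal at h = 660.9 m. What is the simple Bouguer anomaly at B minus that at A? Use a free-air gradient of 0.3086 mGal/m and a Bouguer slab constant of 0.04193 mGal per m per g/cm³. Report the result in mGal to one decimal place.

Δg_SB(A) = 980183.71 − 980549.97 + 0.3086×1318.9 − 0.04193×1.82×1318.9 = -59.90 mGal
Δg_SB(B) = 980417.95 − 980549.97 + 0.3086×660.9 − 0.04193×1.82×660.9 = 21.50 mGal
Difference = 21.50 − (-59.90) = 81.40 mGal

81.4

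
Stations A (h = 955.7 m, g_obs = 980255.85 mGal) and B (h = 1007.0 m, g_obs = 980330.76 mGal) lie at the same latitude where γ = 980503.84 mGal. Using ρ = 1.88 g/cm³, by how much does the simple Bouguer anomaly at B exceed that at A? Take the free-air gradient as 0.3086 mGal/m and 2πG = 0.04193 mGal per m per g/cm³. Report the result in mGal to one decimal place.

86.7

Δg_SB(A) = 980255.85 − 980503.84 + 0.3086×955.7 − 0.04193×1.88×955.7 = -28.40 mGal
Δg_SB(B) = 980330.76 − 980503.84 + 0.3086×1007.0 − 0.04193×1.88×1007.0 = 58.30 mGal
Difference = 58.30 − (-28.40) = 86.70 mGal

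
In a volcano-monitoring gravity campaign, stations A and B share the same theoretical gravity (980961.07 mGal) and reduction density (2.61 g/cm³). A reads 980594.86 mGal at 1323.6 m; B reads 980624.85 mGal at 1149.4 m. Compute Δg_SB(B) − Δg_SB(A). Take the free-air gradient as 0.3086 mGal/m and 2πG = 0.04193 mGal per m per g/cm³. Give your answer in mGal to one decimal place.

Δg_SB(A) = 980594.86 − 980961.07 + 0.3086×1323.6 − 0.04193×2.61×1323.6 = -102.60 mGal
Δg_SB(B) = 980624.85 − 980961.07 + 0.3086×1149.4 − 0.04193×2.61×1149.4 = -107.30 mGal
Difference = -107.30 − (-102.60) = -4.70 mGal

-4.7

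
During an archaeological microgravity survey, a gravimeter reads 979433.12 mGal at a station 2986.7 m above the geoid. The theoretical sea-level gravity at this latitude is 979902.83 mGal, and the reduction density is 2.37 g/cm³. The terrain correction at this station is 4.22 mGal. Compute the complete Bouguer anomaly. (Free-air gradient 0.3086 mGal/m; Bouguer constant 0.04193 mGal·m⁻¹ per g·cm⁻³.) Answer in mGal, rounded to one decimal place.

159.4

Free-air correction = 0.3086 × 2986.7 = 921.70 mGal
Free-air anomaly = 979433.12 − 979902.83 + (921.70) = 451.99 mGal
Bouguer slab correction = 0.04193 × 2.37 × 2986.7 = 296.80 mGal
Simple Bouguer anomaly = 451.99 − (296.80) = 155.19 mGal
Complete Bouguer anomaly = 155.19 + 4.22 = 159.41 mGal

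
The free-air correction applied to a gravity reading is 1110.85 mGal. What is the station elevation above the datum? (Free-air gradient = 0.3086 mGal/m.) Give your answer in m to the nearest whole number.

h = 1110.85 / 0.3086 = 3599.64 m

3600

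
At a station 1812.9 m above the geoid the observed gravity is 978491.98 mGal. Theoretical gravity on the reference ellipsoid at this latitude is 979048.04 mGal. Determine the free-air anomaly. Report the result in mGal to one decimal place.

3.4

Free-air correction = 0.3086 × 1812.9 = 559.46 mGal
Free-air anomaly = 978491.98 − 979048.04 + (559.46) = 3.40 mGal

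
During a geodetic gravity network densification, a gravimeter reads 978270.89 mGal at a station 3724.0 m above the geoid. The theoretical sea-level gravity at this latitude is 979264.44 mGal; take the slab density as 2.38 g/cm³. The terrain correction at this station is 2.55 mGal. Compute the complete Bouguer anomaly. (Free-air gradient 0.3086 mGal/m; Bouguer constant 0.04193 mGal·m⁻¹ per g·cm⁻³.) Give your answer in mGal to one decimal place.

Free-air correction = 0.3086 × 3724.0 = 1149.23 mGal
Free-air anomaly = 978270.89 − 979264.44 + (1149.23) = 155.68 mGal
Bouguer slab correction = 0.04193 × 2.38 × 3724.0 = 371.63 mGal
Simple Bouguer anomaly = 155.68 − (371.63) = -215.95 mGal
Complete Bouguer anomaly = -215.95 + 2.55 = -213.40 mGal

-213.4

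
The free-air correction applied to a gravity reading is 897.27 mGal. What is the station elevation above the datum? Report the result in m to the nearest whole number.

h = 897.27 / 0.3086 = 2907.55 m

2908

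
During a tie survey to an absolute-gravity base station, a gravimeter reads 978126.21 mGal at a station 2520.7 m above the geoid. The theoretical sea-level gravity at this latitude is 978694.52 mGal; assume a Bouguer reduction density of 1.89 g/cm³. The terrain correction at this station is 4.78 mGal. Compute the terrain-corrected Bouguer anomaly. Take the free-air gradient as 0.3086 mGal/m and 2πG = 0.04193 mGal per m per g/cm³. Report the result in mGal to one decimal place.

Free-air correction = 0.3086 × 2520.7 = 777.89 mGal
Free-air anomaly = 978126.21 − 978694.52 + (777.89) = 209.58 mGal
Bouguer slab correction = 0.04193 × 1.89 × 2520.7 = 199.76 mGal
Simple Bouguer anomaly = 209.58 − (199.76) = 9.82 mGal
Complete Bouguer anomaly = 9.82 + 4.78 = 14.60 mGal

14.6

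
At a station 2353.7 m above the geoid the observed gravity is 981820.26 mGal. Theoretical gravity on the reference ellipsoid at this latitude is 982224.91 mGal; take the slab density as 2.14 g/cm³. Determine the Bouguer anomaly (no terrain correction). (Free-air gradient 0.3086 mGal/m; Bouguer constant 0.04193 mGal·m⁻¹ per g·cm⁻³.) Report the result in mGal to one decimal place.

110.5

Free-air correction = 0.3086 × 2353.7 = 726.35 mGal
Free-air anomaly = 981820.26 − 982224.91 + (726.35) = 321.70 mGal
Bouguer slab correction = 0.04193 × 2.14 × 2353.7 = 211.20 mGal
Simple Bouguer anomaly = 321.70 − (211.20) = 110.50 mGal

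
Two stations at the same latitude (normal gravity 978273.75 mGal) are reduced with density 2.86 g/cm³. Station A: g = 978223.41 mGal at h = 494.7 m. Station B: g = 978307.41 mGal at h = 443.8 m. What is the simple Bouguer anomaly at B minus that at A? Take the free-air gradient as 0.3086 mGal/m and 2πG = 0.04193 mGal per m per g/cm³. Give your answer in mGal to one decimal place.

74.4

Δg_SB(A) = 978223.41 − 978273.75 + 0.3086×494.7 − 0.04193×2.86×494.7 = 43.00 mGal
Δg_SB(B) = 978307.41 − 978273.75 + 0.3086×443.8 − 0.04193×2.86×443.8 = 117.40 mGal
Difference = 117.40 − (43.00) = 74.40 mGal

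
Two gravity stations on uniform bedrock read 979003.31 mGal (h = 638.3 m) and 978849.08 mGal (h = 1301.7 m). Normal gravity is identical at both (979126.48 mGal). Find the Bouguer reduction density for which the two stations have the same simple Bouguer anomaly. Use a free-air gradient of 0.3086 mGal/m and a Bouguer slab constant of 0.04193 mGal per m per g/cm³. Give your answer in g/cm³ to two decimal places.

1.82

Δg_obs = 978849.08 − 979003.31 = -154.23 mGal over Δh = 1301.7 − 638.3 = 663.4 m
Equal Bouguer anomalies ⇒ Δg_obs + (0.3086 − 0.04193ρ)·Δh = 0
0.3086 − 0.04193ρ = −Δg_obs/Δh = 0.23248
ρ = (0.3086 − 0.23248) / 0.04193 = 1.82 g/cm³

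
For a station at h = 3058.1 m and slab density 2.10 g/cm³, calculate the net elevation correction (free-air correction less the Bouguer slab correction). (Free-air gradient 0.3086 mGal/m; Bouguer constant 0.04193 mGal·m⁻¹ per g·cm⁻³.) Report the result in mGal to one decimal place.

674.5

Combined gradient = 0.3086 − 0.04193 × 2.10 = 0.2205470 mGal/m
Combined elevation correction = 0.2205470 × 3058.1 = 674.5 mGal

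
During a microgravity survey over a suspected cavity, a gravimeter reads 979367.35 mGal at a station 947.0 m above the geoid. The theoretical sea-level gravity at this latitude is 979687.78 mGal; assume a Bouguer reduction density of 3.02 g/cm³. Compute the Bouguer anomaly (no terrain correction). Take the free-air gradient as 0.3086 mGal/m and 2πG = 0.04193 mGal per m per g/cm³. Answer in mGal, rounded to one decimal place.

-148.1

Free-air correction = 0.3086 × 947.0 = 292.24 mGal
Free-air anomaly = 979367.35 − 979687.78 + (292.24) = -28.19 mGal
Bouguer slab correction = 0.04193 × 3.02 × 947.0 = 119.92 mGal
Simple Bouguer anomaly = -28.19 − (119.92) = -148.11 mGal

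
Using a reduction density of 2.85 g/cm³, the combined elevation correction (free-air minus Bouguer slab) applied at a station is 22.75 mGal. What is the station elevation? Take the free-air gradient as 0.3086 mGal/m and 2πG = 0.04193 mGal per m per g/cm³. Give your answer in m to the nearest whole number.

Combined gradient = 0.3086 − 0.04193 × 2.85 = 0.1890995 mGal/m
h = 22.75 / 0.1890995 = 120.31 m

120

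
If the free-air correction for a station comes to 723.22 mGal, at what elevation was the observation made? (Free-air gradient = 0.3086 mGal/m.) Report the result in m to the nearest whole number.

2344

h = 723.22 / 0.3086 = 2343.55 m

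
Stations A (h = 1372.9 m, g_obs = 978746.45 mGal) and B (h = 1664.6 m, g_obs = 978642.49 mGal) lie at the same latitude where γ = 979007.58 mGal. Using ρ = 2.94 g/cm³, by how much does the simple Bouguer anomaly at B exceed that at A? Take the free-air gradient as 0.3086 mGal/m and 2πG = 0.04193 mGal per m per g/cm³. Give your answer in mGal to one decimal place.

Δg_SB(A) = 978746.45 − 979007.58 + 0.3086×1372.9 − 0.04193×2.94×1372.9 = -6.70 mGal
Δg_SB(B) = 978642.49 − 979007.58 + 0.3086×1664.6 − 0.04193×2.94×1664.6 = -56.60 mGal
Difference = -56.60 − (-6.70) = -49.90 mGal

-49.9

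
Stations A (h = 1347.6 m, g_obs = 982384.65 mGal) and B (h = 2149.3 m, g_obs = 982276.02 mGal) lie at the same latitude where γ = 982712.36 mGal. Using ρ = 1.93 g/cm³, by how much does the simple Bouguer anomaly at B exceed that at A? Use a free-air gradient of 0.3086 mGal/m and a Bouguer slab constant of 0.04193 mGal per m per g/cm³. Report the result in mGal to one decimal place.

Δg_SB(A) = 982384.65 − 982712.36 + 0.3086×1347.6 − 0.04193×1.93×1347.6 = -20.90 mGal
Δg_SB(B) = 982276.02 − 982712.36 + 0.3086×2149.3 − 0.04193×1.93×2149.3 = 53.00 mGal
Difference = 53.00 − (-20.90) = 73.90 mGal

73.9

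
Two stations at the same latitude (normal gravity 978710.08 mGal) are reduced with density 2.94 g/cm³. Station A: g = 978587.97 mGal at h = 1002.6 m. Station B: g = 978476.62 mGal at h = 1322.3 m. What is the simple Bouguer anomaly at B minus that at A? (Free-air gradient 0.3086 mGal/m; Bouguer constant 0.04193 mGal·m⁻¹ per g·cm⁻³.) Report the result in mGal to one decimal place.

Δg_SB(A) = 978587.97 − 978710.08 + 0.3086×1002.6 − 0.04193×2.94×1002.6 = 63.70 mGal
Δg_SB(B) = 978476.62 − 978710.08 + 0.3086×1322.3 − 0.04193×2.94×1322.3 = 11.60 mGal
Difference = 11.60 − (63.70) = -52.10 mGal

-52.1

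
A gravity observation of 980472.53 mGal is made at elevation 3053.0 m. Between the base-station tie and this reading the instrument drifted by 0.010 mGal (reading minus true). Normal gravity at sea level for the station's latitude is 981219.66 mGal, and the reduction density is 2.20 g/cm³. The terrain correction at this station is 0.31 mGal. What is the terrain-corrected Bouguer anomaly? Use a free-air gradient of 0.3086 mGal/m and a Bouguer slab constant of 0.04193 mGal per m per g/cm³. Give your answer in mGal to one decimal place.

-86.3

Drift-corrected reading = 980472.53 − (0.010) = 980472.520 mGal
Free-air correction = 0.3086 × 3053.0 = 942.16 mGal
Free-air anomaly = 980472.520 − 981219.66 + (942.16) = 195.020 mGal
Bouguer slab correction = 0.04193 × 2.20 × 3053.0 = 281.63 mGal
Simple Bouguer anomaly = 195.020 − (281.63) = -86.610 mGal
Complete Bouguer anomaly = -86.610 + 0.31 = -86.300 mGal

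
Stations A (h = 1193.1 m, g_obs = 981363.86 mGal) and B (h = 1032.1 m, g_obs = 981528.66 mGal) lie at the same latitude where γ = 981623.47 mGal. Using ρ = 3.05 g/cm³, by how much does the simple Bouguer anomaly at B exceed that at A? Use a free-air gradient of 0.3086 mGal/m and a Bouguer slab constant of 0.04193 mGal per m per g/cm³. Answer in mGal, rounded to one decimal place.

135.7

Δg_SB(A) = 981363.86 − 981623.47 + 0.3086×1193.1 − 0.04193×3.05×1193.1 = -44.00 mGal
Δg_SB(B) = 981528.66 − 981623.47 + 0.3086×1032.1 − 0.04193×3.05×1032.1 = 91.70 mGal
Difference = 91.70 − (-44.00) = 135.70 mGal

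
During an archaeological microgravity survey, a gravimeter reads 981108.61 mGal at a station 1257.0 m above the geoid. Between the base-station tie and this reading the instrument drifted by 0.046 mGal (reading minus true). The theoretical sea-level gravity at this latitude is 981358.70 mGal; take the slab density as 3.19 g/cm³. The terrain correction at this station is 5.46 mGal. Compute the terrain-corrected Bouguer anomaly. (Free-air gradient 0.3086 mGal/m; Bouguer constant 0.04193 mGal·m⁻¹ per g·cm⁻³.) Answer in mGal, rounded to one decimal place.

Drift-corrected reading = 981108.61 − (0.046) = 981108.564 mGal
Free-air correction = 0.3086 × 1257.0 = 387.91 mGal
Free-air anomaly = 981108.564 − 981358.70 + (387.91) = 137.774 mGal
Bouguer slab correction = 0.04193 × 3.19 × 1257.0 = 168.13 mGal
Simple Bouguer anomaly = 137.774 − (168.13) = -30.356 mGal
Complete Bouguer anomaly = -30.356 + 5.46 = -24.896 mGal

-24.9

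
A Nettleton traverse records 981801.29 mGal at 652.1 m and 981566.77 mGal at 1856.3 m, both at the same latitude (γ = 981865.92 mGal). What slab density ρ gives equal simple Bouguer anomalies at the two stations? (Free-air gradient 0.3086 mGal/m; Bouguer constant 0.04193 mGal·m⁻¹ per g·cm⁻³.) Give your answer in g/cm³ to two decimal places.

Δg_obs = 981566.77 − 981801.29 = -234.52 mGal over Δh = 1856.3 − 652.1 = 1204.2 m
Equal Bouguer anomalies ⇒ Δg_obs + (0.3086 − 0.04193ρ)·Δh = 0
0.3086 − 0.04193ρ = −Δg_obs/Δh = 0.19475
ρ = (0.3086 − 0.19475) / 0.04193 = 2.72 g/cm³

2.72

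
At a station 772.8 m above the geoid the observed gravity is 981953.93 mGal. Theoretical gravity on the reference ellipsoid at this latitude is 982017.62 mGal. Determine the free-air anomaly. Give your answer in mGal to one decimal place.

174.8

Free-air correction = 0.3086 × 772.8 = 238.49 mGal
Free-air anomaly = 981953.93 − 982017.62 + (238.49) = 174.80 mGal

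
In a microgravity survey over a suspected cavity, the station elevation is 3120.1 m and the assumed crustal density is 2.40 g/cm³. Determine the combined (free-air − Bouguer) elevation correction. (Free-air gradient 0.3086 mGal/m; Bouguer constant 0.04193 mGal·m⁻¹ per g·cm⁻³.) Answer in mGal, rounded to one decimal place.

Combined gradient = 0.3086 − 0.04193 × 2.40 = 0.2079680 mGal/m
Combined elevation correction = 0.2079680 × 3120.1 = 648.9 mGal

648.9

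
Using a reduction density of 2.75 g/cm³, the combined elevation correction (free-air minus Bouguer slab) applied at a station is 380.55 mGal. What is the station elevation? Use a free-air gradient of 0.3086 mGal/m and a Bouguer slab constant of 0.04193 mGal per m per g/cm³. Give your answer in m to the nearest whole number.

1969

Combined gradient = 0.3086 − 0.04193 × 2.75 = 0.1932925 mGal/m
h = 380.55 / 0.1932925 = 1968.78 m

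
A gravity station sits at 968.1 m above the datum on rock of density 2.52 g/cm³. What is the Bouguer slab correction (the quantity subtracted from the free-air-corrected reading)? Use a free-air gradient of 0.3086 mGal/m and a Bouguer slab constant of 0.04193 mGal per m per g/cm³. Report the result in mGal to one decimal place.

Bouguer slab correction = 0.04193 × 2.52 × 968.1 = 102.3 mGal

102.3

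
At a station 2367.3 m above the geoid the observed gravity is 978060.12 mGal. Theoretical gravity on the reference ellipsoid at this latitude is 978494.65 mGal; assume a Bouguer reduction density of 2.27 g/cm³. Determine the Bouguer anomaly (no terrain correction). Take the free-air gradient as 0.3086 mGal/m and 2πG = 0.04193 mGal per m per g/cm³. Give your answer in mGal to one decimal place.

70.7

Free-air correction = 0.3086 × 2367.3 = 730.55 mGal
Free-air anomaly = 978060.12 − 978494.65 + (730.55) = 296.02 mGal
Bouguer slab correction = 0.04193 × 2.27 × 2367.3 = 225.32 mGal
Simple Bouguer anomaly = 296.02 − (225.32) = 70.70 mGal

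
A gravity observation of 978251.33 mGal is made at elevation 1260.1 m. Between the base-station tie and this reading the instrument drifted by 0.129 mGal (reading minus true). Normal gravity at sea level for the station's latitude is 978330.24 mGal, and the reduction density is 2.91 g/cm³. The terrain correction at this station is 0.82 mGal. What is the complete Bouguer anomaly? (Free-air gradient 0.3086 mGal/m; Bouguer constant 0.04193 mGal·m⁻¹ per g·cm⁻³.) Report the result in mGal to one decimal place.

156.9

Drift-corrected reading = 978251.33 − (0.129) = 978251.201 mGal
Free-air correction = 0.3086 × 1260.1 = 388.87 mGal
Free-air anomaly = 978251.201 − 978330.24 + (388.87) = 309.831 mGal
Bouguer slab correction = 0.04193 × 2.91 × 1260.1 = 153.75 mGal
Simple Bouguer anomaly = 309.831 − (153.75) = 156.081 mGal
Complete Bouguer anomaly = 156.081 + 0.82 = 156.901 mGal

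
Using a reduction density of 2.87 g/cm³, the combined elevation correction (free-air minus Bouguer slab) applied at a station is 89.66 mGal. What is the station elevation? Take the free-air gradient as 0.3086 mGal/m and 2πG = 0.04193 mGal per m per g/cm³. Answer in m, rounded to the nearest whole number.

Combined gradient = 0.3086 − 0.04193 × 2.87 = 0.1882609 mGal/m
h = 89.66 / 0.1882609 = 476.25 m

476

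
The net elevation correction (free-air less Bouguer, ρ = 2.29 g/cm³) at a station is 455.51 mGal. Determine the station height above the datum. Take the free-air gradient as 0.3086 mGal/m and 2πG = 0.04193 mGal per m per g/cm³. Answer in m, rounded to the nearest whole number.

2143

Combined gradient = 0.3086 − 0.04193 × 2.29 = 0.2125803 mGal/m
h = 455.51 / 0.2125803 = 2142.77 m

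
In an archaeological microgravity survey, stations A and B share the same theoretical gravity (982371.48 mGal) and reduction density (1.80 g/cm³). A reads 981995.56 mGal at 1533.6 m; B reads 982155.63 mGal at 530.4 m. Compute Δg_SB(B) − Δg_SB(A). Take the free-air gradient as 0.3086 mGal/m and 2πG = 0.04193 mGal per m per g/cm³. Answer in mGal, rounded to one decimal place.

Δg_SB(A) = 981995.56 − 982371.48 + 0.3086×1533.6 − 0.04193×1.80×1533.6 = -18.40 mGal
Δg_SB(B) = 982155.63 − 982371.48 + 0.3086×530.4 − 0.04193×1.80×530.4 = -92.20 mGal
Difference = -92.20 − (-18.40) = -73.80 mGal

-73.8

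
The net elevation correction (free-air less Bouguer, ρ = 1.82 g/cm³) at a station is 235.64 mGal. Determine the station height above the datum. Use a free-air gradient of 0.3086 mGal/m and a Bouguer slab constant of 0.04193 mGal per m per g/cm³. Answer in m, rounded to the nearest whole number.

Combined gradient = 0.3086 − 0.04193 × 1.82 = 0.2322874 mGal/m
h = 235.64 / 0.2322874 = 1014.43 m

1014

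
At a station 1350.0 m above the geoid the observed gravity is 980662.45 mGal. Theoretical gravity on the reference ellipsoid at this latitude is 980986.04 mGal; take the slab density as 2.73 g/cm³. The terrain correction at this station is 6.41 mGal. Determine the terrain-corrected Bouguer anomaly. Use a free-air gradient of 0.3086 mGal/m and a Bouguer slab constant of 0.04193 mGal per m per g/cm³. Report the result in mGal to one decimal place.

Free-air correction = 0.3086 × 1350.0 = 416.61 mGal
Free-air anomaly = 980662.45 − 980986.04 + (416.61) = 93.02 mGal
Bouguer slab correction = 0.04193 × 2.73 × 1350.0 = 154.53 mGal
Simple Bouguer anomaly = 93.02 − (154.53) = -61.51 mGal
Complete Bouguer anomaly = -61.51 + 6.41 = -55.10 mGal

-55.1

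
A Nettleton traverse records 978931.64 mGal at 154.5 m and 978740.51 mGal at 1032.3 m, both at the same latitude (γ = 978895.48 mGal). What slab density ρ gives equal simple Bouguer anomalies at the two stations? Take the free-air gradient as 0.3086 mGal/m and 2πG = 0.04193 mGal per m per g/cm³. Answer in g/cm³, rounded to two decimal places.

2.17

Δg_obs = 978740.51 − 978931.64 = -191.13 mGal over Δh = 1032.3 − 154.5 = 877.8 m
Equal Bouguer anomalies ⇒ Δg_obs + (0.3086 − 0.04193ρ)·Δh = 0
0.3086 − 0.04193ρ = −Δg_obs/Δh = 0.21774
ρ = (0.3086 − 0.21774) / 0.04193 = 2.17 g/cm³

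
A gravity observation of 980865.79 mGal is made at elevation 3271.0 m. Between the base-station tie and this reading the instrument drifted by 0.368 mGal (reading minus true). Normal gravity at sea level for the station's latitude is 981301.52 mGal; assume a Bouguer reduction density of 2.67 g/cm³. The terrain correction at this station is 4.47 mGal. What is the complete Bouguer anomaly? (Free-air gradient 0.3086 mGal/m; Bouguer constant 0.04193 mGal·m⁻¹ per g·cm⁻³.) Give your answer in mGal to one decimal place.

Drift-corrected reading = 980865.79 − (0.368) = 980865.422 mGal
Free-air correction = 0.3086 × 3271.0 = 1009.43 mGal
Free-air anomaly = 980865.422 − 981301.52 + (1009.43) = 573.332 mGal
Bouguer slab correction = 0.04193 × 2.67 × 3271.0 = 366.20 mGal
Simple Bouguer anomaly = 573.332 − (366.20) = 207.132 mGal
Complete Bouguer anomaly = 207.132 + 4.47 = 211.602 mGal

211.6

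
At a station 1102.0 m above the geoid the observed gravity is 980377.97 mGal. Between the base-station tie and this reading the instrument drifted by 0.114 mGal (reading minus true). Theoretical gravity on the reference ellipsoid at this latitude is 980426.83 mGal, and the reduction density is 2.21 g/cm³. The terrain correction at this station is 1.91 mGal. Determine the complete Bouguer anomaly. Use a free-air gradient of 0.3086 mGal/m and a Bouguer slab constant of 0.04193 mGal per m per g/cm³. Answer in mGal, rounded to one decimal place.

Drift-corrected reading = 980377.97 − (0.114) = 980377.856 mGal
Free-air correction = 0.3086 × 1102.0 = 340.08 mGal
Free-air anomaly = 980377.856 − 980426.83 + (340.08) = 291.106 mGal
Bouguer slab correction = 0.04193 × 2.21 × 1102.0 = 102.12 mGal
Simple Bouguer anomaly = 291.106 − (102.12) = 188.986 mGal
Complete Bouguer anomaly = 188.986 + 1.91 = 190.896 mGal

190.9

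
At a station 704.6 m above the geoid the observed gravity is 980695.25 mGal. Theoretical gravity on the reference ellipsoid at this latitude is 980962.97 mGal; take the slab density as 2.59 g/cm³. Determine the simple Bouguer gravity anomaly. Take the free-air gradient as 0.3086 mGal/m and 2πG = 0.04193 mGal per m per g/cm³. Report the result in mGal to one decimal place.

Free-air correction = 0.3086 × 704.6 = 217.44 mGal
Free-air anomaly = 980695.25 − 980962.97 + (217.44) = -50.28 mGal
Bouguer slab correction = 0.04193 × 2.59 × 704.6 = 76.52 mGal
Simple Bouguer anomaly = -50.28 − (76.52) = -126.80 mGal

-126.8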